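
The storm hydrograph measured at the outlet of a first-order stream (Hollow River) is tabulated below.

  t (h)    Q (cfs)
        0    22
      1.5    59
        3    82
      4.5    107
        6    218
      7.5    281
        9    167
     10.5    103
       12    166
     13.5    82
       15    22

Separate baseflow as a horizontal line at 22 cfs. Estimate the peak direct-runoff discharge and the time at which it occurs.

Q_p = 259.0 cfs at t = 7.5 h

Subtracting baseflow gives direct-runoff ordinates: 0.0, 37.0, 60.0, 85.0, 196.0, 259.0, 145.0, 81.0, 144.0, 60.0, 0.0 cfs.
The maximum is 259.0 cfs, occurring at the reading for t = 7.5 h.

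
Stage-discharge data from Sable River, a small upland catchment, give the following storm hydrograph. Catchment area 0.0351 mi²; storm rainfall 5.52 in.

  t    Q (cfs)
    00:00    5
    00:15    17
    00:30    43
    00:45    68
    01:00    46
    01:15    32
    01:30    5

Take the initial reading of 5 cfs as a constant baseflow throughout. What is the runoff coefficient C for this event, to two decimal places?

C ≈ 0.36

ΣQ_DR = 181.0 cfs; V = ΣQ_DR·Δt = 1.629 × 10^5 ft³.
Runoff depth d = V / A = 1.998 in.
C = d / P = 1.998 / 5.52 = 0.36.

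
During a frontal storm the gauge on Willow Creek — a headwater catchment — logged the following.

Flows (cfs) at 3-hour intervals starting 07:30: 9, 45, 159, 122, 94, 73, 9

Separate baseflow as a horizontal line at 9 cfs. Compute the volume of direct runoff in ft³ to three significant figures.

V ≈ 4.84 × 10^6 ft³

Direct-runoff ordinates (Q − Q_b): 0.0, 36.0, 150.0, 113.0, 85.0, 64.0, 0.0 cfs.
ΣQ_DR = 448.0 cfs.
With Δt = 3 h = 10800 s, V = ΣQ_DR · Δt = 448.0 × 10800 = 4.84 × 10^6 ft³.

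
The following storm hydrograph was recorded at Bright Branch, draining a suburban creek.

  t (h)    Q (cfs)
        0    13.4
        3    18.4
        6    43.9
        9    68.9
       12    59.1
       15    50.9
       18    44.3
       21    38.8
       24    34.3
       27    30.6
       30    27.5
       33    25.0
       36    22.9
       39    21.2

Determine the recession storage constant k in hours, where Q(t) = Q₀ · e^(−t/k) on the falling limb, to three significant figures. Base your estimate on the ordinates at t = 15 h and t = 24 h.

On the falling limb, Q drops from 50.9 to 34.3 cfs between t = 15 h and t = 24 h (Δt = 9 h).
k = −Δt / ln(Q₂/Q₁) = −9 / ln(34.3/50.9) = 22.8 h.

k ≈ 22.8 h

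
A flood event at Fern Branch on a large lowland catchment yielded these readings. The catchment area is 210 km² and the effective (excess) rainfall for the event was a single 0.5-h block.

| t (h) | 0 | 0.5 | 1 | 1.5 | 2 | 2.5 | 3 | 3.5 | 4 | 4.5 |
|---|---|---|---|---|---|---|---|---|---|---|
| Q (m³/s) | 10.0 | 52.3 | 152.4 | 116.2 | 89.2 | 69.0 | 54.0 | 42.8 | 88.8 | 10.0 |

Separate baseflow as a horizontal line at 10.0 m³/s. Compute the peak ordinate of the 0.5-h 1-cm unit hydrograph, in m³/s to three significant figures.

Direct runoff: 0.0, 42.3, 142.4, 106.2, 79.2, 59.0, 44.0, 32.8, 78.8, 0.0 m³/s; ΣQ_DR = 584.7 m³/s, peak = 142.4 m³/s.
Runoff depth d = ΣQ_DR·Δt / A = 584.7 × 1800 / (210 km²) = 5.012 mm.
The 1-cm UH is the DRH scaled by (10 mm)/d, so U_p = 142.4 × 10/5.012 = 284 m³/s.

U_p ≈ 284 m³/s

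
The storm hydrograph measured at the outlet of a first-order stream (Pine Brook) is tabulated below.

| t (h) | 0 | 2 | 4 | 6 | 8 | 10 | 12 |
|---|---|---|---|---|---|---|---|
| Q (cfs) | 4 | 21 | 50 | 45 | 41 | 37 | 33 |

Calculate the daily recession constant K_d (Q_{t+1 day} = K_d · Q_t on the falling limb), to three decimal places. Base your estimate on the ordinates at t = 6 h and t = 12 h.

Between t = 6 h and t = 12 h the flow falls from 45 to 33 cfs over 3×2 h = 6 h.
Per-interval ratio K = (33/45)^(1/3) = 0.9018; K_d = K^(24/2) = 0.289.

K_d ≈ 0.289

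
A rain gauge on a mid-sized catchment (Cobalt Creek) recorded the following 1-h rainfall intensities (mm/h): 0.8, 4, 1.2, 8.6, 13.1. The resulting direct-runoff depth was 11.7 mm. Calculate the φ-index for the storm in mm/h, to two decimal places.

Only the 2 blocks with intensity above φ contribute runoff: 8.6, 13.1 mm/h.
Σ(I−φ)·Δt = d  ⇒  (8.6+13.1 − 2φ)·1 = 11.7
φ = (21.70 − 11.7/1) / 2 = 5.00 mm/h.

φ ≈ 5.00 mm/h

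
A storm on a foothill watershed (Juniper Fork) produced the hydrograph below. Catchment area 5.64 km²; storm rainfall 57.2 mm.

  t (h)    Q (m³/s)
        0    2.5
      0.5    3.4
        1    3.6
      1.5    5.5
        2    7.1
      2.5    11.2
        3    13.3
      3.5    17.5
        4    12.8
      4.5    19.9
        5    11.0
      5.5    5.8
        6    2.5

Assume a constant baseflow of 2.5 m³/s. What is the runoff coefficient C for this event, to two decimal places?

ΣQ_DR = 83.60 m³/s; V = ΣQ_DR·Δt = 1.505 × 10^5 m³.
Runoff depth d = V / A = 26.68 mm.
C = d / P = 26.68 / 57.2 = 0.47.

C ≈ 0.47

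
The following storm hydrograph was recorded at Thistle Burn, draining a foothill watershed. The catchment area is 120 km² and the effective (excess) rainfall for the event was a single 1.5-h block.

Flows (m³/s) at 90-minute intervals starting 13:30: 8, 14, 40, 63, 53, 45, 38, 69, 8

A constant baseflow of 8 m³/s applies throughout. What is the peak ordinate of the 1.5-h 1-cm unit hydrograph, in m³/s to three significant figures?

Direct runoff: 0.0, 6.0, 32.0, 55.0, 45.0, 37.0, 30.0, 61.0, 0.0 m³/s; ΣQ_DR = 266.0 m³/s, peak = 61.0 m³/s.
Runoff depth d = ΣQ_DR·Δt / A = 266.0 × 5400 / (120 km²) = 11.97 mm.
The 1-cm UH is the DRH scaled by (10 mm)/d, so U_p = 61.0 × 10/11.97 = 51.0 m³/s.

U_p ≈ 51.0 m³/s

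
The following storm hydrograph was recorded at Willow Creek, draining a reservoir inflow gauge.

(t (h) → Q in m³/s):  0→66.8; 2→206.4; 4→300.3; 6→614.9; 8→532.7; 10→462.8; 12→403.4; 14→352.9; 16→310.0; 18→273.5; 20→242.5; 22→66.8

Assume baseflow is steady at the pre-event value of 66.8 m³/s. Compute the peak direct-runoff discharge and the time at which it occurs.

Q_p = 548.1 m³/s at t = 6 h

Subtracting baseflow gives direct-runoff ordinates: 0.0, 139.6, 233.5, 548.1, 465.9, 396.0, 336.6, 286.1, 243.2, 206.7, 175.7, 0.0 m³/s.
The maximum is 548.1 m³/s, occurring at the reading for t = 6 h.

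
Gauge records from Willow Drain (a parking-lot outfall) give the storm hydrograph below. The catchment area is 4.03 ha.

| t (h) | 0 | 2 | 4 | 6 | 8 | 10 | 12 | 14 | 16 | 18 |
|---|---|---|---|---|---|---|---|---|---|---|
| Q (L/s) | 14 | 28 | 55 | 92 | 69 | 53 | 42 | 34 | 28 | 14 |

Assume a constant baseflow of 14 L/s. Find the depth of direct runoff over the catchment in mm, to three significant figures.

Direct runoff: 0.0, 14.0, 41.0, 78.0, 55.0, 39.0, 28.0, 20.0, 14.0, 0.0 L/s; ΣQ_DR = 289.0 L/s.
V = ΣQ_DR · Δt = 289.0 × 7200 s = 2.081 × 10^6 L.
Over A = 4.03 ha, depth = V / A = 51.6 mm.

d ≈ 51.6 mm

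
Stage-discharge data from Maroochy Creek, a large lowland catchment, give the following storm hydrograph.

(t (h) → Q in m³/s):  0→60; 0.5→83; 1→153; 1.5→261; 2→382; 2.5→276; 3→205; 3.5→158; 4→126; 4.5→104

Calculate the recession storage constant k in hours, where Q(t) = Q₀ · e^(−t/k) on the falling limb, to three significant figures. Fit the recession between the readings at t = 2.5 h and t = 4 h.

On the falling limb, Q drops from 276 to 126 m³/s between t = 2.5 h and t = 4 h (Δt = 1.5 h).
k = −Δt / ln(Q₂/Q₁) = −1.5 / ln(126/276) = 1.91 h.

k ≈ 1.91 h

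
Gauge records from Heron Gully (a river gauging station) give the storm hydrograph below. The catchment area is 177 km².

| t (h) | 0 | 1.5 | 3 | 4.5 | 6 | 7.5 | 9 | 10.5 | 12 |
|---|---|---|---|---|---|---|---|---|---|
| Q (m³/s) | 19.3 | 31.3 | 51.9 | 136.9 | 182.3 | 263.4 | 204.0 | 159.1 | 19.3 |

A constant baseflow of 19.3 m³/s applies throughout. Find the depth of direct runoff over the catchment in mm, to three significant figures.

Direct runoff: 0.0, 12.0, 32.6, 117.6, 163.0, 244.1, 184.7, 139.8, 0.0 m³/s; ΣQ_DR = 893.8 m³/s.
V = ΣQ_DR · Δt = 893.8 × 5400 s = 4.827 × 10^6 m³.
Over A = 177 km², depth = V / A = 27.3 mm.

d ≈ 27.3 mm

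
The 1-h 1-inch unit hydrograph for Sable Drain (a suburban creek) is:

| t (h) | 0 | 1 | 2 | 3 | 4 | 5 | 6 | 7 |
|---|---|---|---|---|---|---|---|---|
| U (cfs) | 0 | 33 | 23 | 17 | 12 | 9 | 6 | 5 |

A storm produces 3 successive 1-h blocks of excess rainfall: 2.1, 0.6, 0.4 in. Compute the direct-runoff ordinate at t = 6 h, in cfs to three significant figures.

Q ≈ 22.8 cfs

By discrete convolution, Q_j = Σ (P_i / 1 in) · U_{j−i}.
At t = 6 h (j=6): Q = (2.1/1)·6 + (0.6/1)·9 + (0.4/1)·12 = 22.8 cfs.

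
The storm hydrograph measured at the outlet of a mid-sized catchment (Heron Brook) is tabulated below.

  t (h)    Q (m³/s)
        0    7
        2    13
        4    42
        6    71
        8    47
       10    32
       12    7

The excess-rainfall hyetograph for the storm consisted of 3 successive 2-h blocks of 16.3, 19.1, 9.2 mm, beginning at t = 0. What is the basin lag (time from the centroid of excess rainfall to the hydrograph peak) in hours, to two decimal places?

Centroid of excess rainfall: t_c = Σ P_i·t̄_i / ΣP_i = 2.6816 h (block centres at 1, 3, 5 h).
Hydrograph peak occurs at t = 6 h, so basin lag t_L = 6 − 2.6816 = 3.32 h.

t_L ≈ 3.32 h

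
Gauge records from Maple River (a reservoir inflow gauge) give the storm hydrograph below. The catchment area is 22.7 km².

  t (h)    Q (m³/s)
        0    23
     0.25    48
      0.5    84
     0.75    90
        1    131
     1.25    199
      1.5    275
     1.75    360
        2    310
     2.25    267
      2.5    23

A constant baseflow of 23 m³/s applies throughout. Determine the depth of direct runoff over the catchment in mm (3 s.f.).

Direct runoff: 0.0, 25.0, 61.0, 67.0, 108.0, 176.0, 252.0, 337.0, 287.0, 244.0, 0.0 m³/s; ΣQ_DR = 1557 m³/s.
V = ΣQ_DR · Δt = 1557 × 900 s = 1.401 × 10^6 m³.
Over A = 22.7 km², depth = V / A = 61.7 mm.

d ≈ 61.7 mm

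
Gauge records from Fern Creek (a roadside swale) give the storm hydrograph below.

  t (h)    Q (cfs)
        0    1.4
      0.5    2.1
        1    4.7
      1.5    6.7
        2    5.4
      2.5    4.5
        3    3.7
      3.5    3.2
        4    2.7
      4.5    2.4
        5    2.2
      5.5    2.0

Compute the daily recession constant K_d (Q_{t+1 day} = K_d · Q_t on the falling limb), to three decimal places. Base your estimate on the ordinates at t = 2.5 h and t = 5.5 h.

Between t = 2.5 h and t = 5.5 h the flow falls from 4.5 to 2.0 cfs over 6×0.5 h = 3 h.
Per-interval ratio K = (2.0/4.5)^(1/6) = 0.8736; K_d = K^(24/0.5) = 0.002.

K_d ≈ 0.002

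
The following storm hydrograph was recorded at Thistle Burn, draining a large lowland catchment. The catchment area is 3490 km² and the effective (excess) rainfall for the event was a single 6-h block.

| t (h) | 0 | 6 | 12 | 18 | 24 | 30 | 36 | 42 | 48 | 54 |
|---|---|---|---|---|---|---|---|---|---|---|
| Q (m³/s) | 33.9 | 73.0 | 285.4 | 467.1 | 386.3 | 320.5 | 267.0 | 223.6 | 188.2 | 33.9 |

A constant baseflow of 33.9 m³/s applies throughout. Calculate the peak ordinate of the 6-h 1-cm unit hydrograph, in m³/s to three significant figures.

U_p ≈ 361 m³/s

Direct runoff: 0.0, 39.1, 251.5, 433.2, 352.4, 286.6, 233.1, 189.7, 154.3, 0.0 m³/s; ΣQ_DR = 1940 m³/s, peak = 433.2 m³/s.
Runoff depth d = ΣQ_DR·Δt / A = 1940 × 21600 / (3490 km²) = 12.01 mm.
The 1-cm UH is the DRH scaled by (10 mm)/d, so U_p = 433.2 × 10/12.01 = 361 m³/s.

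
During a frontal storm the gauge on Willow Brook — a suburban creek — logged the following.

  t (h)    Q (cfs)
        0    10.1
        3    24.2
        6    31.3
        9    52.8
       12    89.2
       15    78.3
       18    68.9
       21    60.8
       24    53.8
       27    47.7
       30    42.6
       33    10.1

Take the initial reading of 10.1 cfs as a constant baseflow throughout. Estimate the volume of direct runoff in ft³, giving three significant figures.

V ≈ 4.84 × 10^6 ft³

Direct-runoff ordinates (Q − Q_b): 0.0, 14.1, 21.2, 42.7, 79.1, 68.2, 58.8, 50.7, 43.7, 37.6, 32.5, 0.0 cfs.
ΣQ_DR = 448.6 cfs.
With Δt = 3 h = 10800 s, V = ΣQ_DR · Δt = 448.6 × 10800 = 4.84 × 10^6 ft³.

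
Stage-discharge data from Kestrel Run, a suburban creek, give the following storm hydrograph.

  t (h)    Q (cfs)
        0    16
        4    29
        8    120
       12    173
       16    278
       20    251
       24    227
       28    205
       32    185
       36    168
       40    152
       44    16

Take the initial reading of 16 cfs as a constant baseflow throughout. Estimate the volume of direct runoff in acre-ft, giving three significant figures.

V ≈ 538 acre-ft

Direct-runoff ordinates (Q − Q_b): 0.0, 13.0, 104.0, 157.0, 262.0, 235.0, 211.0, 189.0, 169.0, 152.0, 136.0, 0.0 cfs.
ΣQ_DR = 1628 cfs.
With Δt = 4 h = 14400 s, V = ΣQ_DR · Δt = 1628 × 14400 = 2.34 × 10^7 ft³ = 538 acre-ft.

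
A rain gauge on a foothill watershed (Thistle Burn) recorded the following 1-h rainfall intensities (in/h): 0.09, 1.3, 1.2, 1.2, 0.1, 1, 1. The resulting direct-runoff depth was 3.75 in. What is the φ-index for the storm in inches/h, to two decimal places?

φ ≈ 0.39 in/h

Only the 5 blocks with intensity above φ contribute runoff: 1.3, 1.2, 1.2, 1, 1 in/h.
Σ(I−φ)·Δt = d  ⇒  (1.3+1.2+1.2+1+1 − 5φ)·1 = 3.75
φ = (5.700 − 3.75/1) / 5 = 0.39 in/h.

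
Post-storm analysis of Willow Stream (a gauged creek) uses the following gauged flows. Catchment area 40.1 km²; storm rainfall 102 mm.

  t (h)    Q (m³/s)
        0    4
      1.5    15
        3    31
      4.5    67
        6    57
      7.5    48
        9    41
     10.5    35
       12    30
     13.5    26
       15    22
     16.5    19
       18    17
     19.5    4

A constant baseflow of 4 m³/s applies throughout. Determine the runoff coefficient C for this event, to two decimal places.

C ≈ 0.48

ΣQ_DR = 360.0 m³/s; V = ΣQ_DR·Δt = 1.944 × 10^6 m³.
Runoff depth d = V / A = 48.48 mm.
C = d / P = 48.48 / 102 = 0.48.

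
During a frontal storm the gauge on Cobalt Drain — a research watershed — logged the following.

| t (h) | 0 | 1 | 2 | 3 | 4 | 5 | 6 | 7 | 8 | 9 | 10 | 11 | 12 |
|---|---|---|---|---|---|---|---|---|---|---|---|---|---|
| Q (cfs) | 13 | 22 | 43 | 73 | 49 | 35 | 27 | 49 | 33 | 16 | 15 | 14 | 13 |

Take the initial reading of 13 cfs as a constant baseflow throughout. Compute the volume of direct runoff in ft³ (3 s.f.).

V ≈ 8.39 × 10^5 ft³

Direct-runoff ordinates (Q − Q_b): 0.0, 9.0, 30.0, 60.0, 36.0, 22.0, 14.0, 36.0, 20.0, 3.0, 2.0, 1.0, 0.0 cfs.
ΣQ_DR = 233.0 cfs.
With Δt = 1 h = 3600 s, V = ΣQ_DR · Δt = 233.0 × 3600 = 8.39 × 10^5 ft³.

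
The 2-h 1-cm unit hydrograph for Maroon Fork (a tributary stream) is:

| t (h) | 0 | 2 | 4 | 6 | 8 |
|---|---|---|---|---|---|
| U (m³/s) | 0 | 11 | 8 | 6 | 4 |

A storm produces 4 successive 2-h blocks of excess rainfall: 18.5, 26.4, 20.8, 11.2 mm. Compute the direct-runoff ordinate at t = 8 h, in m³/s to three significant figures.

Q ≈ 52.2 m³/s

By discrete convolution, Q_j = Σ (P_i / 10 mm) · U_{j−i}.
At t = 8 h (j=4): Q = (18.5/10)·4 + (26.4/10)·6 + (20.8/10)·8 + (11.2/10)·11 = 52.2 m³/s.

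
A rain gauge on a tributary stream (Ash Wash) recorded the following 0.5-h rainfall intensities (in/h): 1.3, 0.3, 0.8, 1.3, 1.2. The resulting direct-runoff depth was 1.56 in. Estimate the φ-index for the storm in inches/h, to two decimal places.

φ ≈ 0.37 in/h

Only the 4 blocks with intensity above φ contribute runoff: 1.3, 0.8, 1.3, 1.2 in/h.
Σ(I−φ)·Δt = d  ⇒  (1.3+0.8+1.3+1.2 − 4φ)·0.5 = 1.56
φ = (4.600 − 1.56/0.5) / 4 = 0.37 in/h.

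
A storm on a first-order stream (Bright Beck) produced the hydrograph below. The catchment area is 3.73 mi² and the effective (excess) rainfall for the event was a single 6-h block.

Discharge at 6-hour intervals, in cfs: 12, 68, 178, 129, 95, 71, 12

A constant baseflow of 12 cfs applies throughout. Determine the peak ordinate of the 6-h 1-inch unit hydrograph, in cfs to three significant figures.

Direct runoff: 0.0, 56.0, 166.0, 117.0, 83.0, 59.0, 0.0 cfs; ΣQ_DR = 481.0 cfs, peak = 166.0 cfs.
Runoff depth d = ΣQ_DR·Δt / A = 481.0 × 21600 / (3.73 mi²) = 1.199 in.
The 1-inch UH is the DRH scaled by (1 in)/d, so U_p = 166.0 × 1/1.199 = 138 cfs.

U_p ≈ 138 cfs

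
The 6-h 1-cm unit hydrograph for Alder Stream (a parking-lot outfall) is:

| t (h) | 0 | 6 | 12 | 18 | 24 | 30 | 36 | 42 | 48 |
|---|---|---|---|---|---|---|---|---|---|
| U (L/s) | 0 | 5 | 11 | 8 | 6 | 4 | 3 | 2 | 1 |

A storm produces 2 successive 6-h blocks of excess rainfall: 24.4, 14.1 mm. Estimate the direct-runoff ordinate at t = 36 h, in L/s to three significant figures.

Q ≈ 13.0 L/s

By discrete convolution, Q_j = Σ (P_i / 10 mm) · U_{j−i}.
At t = 36 h (j=6): Q = (24.4/10)·3 + (14.1/10)·4 = 13.0 L/s.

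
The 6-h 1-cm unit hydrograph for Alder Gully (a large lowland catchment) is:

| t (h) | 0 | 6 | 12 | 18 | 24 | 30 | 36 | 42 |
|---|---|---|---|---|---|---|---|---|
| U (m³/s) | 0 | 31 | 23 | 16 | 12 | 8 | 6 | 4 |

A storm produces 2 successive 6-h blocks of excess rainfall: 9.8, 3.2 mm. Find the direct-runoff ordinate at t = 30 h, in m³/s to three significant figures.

By discrete convolution, Q_j = Σ (P_i / 10 mm) · U_{j−i}.
At t = 30 h (j=5): Q = (9.8/10)·8 + (3.2/10)·12 = 11.7 m³/s.

Q ≈ 11.7 m³/s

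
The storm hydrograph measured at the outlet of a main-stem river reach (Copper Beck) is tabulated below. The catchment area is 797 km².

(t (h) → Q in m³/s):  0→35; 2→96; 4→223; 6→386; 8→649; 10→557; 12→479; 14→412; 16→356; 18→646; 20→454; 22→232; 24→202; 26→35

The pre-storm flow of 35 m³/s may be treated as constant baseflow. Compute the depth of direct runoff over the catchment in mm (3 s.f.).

d ≈ 38.6 mm

Direct runoff: 0.0, 61.0, 188.0, 351.0, 614.0, 522.0, 444.0, 377.0, 321.0, 611.0, 419.0, 197.0, 167.0, 0.0 m³/s; ΣQ_DR = 4272 m³/s.
V = ΣQ_DR · Δt = 4272 × 7200 s = 3.076 × 10^7 m³.
Over A = 797 km², depth = V / A = 38.6 mm.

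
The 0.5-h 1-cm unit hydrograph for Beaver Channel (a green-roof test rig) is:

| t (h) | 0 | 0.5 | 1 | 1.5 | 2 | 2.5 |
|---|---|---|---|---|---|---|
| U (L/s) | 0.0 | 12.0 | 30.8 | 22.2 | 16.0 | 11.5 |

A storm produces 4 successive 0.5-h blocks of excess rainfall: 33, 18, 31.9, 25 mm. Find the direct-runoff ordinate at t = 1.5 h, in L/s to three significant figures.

Q ≈ 167 L/s

By discrete convolution, Q_j = Σ (P_i / 10 mm) · U_{j−i}.
At t = 1.5 h (j=3): Q = (33/10)·22.2 + (18/10)·30.8 + (31.9/10)·12.0 + (25/10)·0.0 = 167 L/s.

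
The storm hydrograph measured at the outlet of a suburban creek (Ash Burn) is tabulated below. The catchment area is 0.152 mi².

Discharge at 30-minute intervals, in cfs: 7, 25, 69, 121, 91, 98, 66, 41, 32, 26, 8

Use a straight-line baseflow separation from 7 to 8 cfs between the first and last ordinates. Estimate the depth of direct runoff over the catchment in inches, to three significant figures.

Direct runoff: 0.00, 17.90, 61.80, 113.70, 83.60, 90.50, 58.40, 33.30, 24.20, 18.10, 0.00 cfs; ΣQ_DR = 501.5 cfs.
V = ΣQ_DR · Δt = 501.5 × 1800 s = 9.027 × 10^5 ft³.
Over A = 0.152 mi², depth = V / A = 2.56 in.

d ≈ 2.56 in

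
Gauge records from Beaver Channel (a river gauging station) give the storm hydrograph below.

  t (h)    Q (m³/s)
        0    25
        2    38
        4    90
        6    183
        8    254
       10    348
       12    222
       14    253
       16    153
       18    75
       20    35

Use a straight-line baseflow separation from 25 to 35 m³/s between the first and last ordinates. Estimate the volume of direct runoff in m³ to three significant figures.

V ≈ 9.69 × 10^6 m³

Direct-runoff ordinates (Q − Q_b): 0.00, 12.00, 63.00, 155.00, 225.00, 318.00, 191.00, 221.00, 120.00, 41.00, 0.00 m³/s.
ΣQ_DR = 1346 m³/s.
With Δt = 2 h = 7200 s, V = ΣQ_DR · Δt = 1346 × 7200 = 9.69 × 10^6 m³.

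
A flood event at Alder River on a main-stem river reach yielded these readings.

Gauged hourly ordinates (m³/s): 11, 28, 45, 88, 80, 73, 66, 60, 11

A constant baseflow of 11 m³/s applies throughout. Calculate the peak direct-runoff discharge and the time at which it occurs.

Q_p = 77.0 m³/s at t = 3 h

Subtracting baseflow gives direct-runoff ordinates: 0.0, 17.0, 34.0, 77.0, 69.0, 62.0, 55.0, 49.0, 0.0 m³/s.
The maximum is 77.0 m³/s, occurring at the reading for t = 3 h.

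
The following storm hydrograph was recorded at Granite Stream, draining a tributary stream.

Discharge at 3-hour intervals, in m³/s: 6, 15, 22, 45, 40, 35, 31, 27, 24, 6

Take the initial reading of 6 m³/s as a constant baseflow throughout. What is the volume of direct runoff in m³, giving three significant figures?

Direct-runoff ordinates (Q − Q_b): 0.0, 9.0, 16.0, 39.0, 34.0, 29.0, 25.0, 21.0, 18.0, 0.0 m³/s.
ΣQ_DR = 191.0 m³/s.
With Δt = 3 h = 10800 s, V = ΣQ_DR · Δt = 191.0 × 10800 = 2.06 × 10^6 m³.

V ≈ 2.06 × 10^6 m³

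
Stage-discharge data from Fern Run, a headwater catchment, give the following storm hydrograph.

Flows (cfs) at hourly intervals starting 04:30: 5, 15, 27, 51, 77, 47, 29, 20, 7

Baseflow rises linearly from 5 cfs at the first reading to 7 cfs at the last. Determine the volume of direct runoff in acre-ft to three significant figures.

V ≈ 18.5 acre-ft

Direct-runoff ordinates (Q − Q_b): 0.00, 9.75, 21.50, 45.25, 71.00, 40.75, 22.50, 13.25, 0.00 cfs.
ΣQ_DR = 224.0 cfs.
With Δt = 1 h = 3600 s, V = ΣQ_DR · Δt = 224.0 × 3600 = 8.06 × 10^5 ft³ = 18.5 acre-ft.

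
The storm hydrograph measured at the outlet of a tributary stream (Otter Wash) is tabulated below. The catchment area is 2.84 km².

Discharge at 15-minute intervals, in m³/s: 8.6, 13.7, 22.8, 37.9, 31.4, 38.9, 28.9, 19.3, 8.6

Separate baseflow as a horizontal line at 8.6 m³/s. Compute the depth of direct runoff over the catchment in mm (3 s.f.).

Direct runoff: 0.0, 5.1, 14.2, 29.3, 22.8, 30.3, 20.3, 10.7, 0.0 m³/s; ΣQ_DR = 132.7 m³/s.
V = ΣQ_DR · Δt = 132.7 × 900 s = 1.194 × 10^5 m³.
Over A = 2.84 km², depth = V / A = 42.1 mm.

d ≈ 42.1 mm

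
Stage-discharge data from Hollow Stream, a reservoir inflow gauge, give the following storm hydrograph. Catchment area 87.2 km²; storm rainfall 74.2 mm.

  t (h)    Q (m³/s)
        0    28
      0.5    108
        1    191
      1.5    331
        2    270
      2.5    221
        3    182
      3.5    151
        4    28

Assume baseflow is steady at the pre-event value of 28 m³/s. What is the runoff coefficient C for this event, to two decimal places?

C ≈ 0.35

ΣQ_DR = 1258 m³/s; V = ΣQ_DR·Δt = 2.264 × 10^6 m³.
Runoff depth d = V / A = 25.97 mm.
C = d / P = 25.97 / 74.2 = 0.35.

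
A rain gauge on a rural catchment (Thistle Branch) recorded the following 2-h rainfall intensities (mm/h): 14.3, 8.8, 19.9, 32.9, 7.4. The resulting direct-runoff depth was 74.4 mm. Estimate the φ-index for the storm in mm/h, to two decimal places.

φ ≈ 9.97 mm/h

Only the 3 blocks with intensity above φ contribute runoff: 14.3, 19.9, 32.9 mm/h.
Σ(I−φ)·Δt = d  ⇒  (14.3+19.9+32.9 − 3φ)·2 = 74.4
φ = (67.10 − 74.4/2) / 3 = 9.97 mm/h.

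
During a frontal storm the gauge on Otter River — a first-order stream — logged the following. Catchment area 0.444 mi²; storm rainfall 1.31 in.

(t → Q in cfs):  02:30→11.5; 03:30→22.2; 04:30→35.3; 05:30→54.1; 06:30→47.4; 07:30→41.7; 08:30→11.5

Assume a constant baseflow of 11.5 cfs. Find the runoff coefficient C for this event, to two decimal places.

C ≈ 0.38

ΣQ_DR = 143.2 cfs; V = ΣQ_DR·Δt = 5.155 × 10^5 ft³.
Runoff depth d = V / A = 0.4998 in.
C = d / P = 0.4998 / 1.31 = 0.38.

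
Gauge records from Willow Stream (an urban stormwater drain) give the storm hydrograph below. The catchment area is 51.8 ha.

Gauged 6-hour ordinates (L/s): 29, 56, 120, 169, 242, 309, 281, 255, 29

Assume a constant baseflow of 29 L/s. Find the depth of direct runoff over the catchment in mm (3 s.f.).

d ≈ 51.2 mm

Direct runoff: 0.0, 27.0, 91.0, 140.0, 213.0, 280.0, 252.0, 226.0, 0.0 L/s; ΣQ_DR = 1229 L/s.
V = ΣQ_DR · Δt = 1229 × 21600 s = 2.655 × 10^7 L.
Over A = 51.8 ha, depth = V / A = 51.2 mm.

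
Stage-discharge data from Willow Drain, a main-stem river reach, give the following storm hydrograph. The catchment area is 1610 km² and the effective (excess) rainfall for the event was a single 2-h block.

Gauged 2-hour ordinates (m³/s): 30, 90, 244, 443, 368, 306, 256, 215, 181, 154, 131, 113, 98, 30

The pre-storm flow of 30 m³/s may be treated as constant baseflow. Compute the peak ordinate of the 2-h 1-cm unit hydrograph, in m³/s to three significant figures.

U_p ≈ 412 m³/s

Direct runoff: 0.0, 60.0, 214.0, 413.0, 338.0, 276.0, 226.0, 185.0, 151.0, 124.0, 101.0, 83.0, 68.0, 0.0 m³/s; ΣQ_DR = 2239 m³/s, peak = 413.0 m³/s.
Runoff depth d = ΣQ_DR·Δt / A = 2239 × 7200 / (1610 km²) = 10.01 mm.
The 1-cm UH is the DRH scaled by (10 mm)/d, so U_p = 413.0 × 10/10.01 = 412 m³/s.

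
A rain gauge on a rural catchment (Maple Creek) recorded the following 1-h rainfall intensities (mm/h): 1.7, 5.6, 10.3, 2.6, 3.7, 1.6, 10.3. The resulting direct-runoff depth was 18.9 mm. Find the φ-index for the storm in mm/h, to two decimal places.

φ ≈ 2.75 mm/h

Only the 4 blocks with intensity above φ contribute runoff: 5.6, 10.3, 3.7, 10.3 mm/h.
Σ(I−φ)·Δt = d  ⇒  (5.6+10.3+3.7+10.3 − 4φ)·1 = 18.9
φ = (29.90 − 18.9/1) / 4 = 2.75 mm/h.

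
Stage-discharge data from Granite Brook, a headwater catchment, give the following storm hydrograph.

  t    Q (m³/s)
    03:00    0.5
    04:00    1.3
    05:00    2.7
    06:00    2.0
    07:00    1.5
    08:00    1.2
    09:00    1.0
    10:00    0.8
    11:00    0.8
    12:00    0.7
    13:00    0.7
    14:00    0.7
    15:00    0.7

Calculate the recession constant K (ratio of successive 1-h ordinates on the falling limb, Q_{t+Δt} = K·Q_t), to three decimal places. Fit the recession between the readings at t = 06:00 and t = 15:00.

Using the recession-limb readings at t = 06:00 and t = 15:00: Q falls from 2.0 to 0.7 m³/s over 9 intervals.
K = (Q₂/Q₁)^(1/9) = (0.7/2.0)^(1/9) = 0.890.

K ≈ 0.890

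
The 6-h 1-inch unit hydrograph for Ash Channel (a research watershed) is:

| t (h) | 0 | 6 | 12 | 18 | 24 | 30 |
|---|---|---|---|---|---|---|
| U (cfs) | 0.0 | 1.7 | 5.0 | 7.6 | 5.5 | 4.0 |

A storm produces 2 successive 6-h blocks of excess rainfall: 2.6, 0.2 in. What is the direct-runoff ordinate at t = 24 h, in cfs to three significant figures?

By discrete convolution, Q_j = Σ (P_i / 1 in) · U_{j−i}.
At t = 24 h (j=4): Q = (2.6/1)·5.5 + (0.2/1)·7.6 = 15.8 cfs.

Q ≈ 15.8 cfs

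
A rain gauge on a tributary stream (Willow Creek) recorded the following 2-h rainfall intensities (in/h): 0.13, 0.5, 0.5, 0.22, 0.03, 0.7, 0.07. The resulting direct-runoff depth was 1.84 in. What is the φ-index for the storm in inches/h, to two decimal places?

Only the 3 blocks with intensity above φ contribute runoff: 0.5, 0.5, 0.7 in/h.
Σ(I−φ)·Δt = d  ⇒  (0.5+0.5+0.7 − 3φ)·2 = 1.84
φ = (1.700 − 1.84/2) / 3 = 0.26 in/h.

φ ≈ 0.26 in/h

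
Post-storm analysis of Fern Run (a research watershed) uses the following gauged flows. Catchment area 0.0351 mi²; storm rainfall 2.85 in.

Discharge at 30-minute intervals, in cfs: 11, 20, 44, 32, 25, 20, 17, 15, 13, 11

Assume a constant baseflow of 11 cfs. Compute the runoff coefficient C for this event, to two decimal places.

C ≈ 0.76

ΣQ_DR = 98.00 cfs; V = ΣQ_DR·Δt = 1.764 × 10^5 ft³.
Runoff depth d = V / A = 2.163 in.
C = d / P = 2.163 / 2.85 = 0.76.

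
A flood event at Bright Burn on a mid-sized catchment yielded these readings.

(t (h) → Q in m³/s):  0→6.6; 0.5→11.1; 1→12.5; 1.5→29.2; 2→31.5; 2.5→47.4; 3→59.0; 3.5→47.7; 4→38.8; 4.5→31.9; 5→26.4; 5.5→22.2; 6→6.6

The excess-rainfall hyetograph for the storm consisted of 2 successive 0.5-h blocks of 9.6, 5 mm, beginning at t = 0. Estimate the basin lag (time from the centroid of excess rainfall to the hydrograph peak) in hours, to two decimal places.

t_L ≈ 2.58 h

Centroid of excess rainfall: t_c = Σ P_i·t̄_i / ΣP_i = 0.4212 h (block centres at 0.25, 0.75 h).
Hydrograph peak occurs at t = 3 h, so basin lag t_L = 3 − 0.4212 = 2.58 h.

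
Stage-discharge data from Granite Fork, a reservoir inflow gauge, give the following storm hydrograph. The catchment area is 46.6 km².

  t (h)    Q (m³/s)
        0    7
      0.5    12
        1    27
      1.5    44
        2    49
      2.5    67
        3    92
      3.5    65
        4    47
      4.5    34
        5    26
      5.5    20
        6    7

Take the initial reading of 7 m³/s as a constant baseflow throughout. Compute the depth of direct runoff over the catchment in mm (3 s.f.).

Direct runoff: 0.0, 5.0, 20.0, 37.0, 42.0, 60.0, 85.0, 58.0, 40.0, 27.0, 19.0, 13.0, 0.0 m³/s; ΣQ_DR = 406.0 m³/s.
V = ΣQ_DR · Δt = 406.0 × 1800 s = 7.308 × 10^5 m³.
Over A = 46.6 km², depth = V / A = 15.7 mm.

d ≈ 15.7 mm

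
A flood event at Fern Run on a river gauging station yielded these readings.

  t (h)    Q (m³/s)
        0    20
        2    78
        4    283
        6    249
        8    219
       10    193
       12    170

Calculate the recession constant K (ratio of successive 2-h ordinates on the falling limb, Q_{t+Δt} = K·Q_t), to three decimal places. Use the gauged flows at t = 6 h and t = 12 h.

K ≈ 0.881

Using the recession-limb readings at t = 6 h and t = 12 h: Q falls from 249 to 170 m³/s over 3 intervals.
K = (Q₂/Q₁)^(1/3) = (170/249)^(1/3) = 0.881.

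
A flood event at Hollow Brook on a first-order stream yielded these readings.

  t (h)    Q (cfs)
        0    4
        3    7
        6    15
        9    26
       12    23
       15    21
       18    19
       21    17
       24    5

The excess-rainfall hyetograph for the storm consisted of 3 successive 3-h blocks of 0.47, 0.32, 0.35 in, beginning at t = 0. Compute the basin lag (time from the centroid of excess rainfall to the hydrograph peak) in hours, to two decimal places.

Centroid of excess rainfall: t_c = Σ P_i·t̄_i / ΣP_i = 4.1842 h (block centres at 1.5, 4.5, 7.5 h).
Hydrograph peak occurs at t = 9 h, so basin lag t_L = 9 − 4.1842 = 4.82 h.

t_L ≈ 4.82 h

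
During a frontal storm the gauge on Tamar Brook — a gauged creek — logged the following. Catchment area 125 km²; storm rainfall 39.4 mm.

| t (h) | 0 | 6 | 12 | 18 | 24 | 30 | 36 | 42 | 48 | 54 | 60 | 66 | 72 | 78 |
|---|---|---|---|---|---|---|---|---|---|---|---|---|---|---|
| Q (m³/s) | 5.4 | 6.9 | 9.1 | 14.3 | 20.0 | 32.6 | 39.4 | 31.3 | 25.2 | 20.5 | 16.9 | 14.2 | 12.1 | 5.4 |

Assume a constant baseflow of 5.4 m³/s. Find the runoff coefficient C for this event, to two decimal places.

C ≈ 0.78

ΣQ_DR = 177.7 m³/s; V = ΣQ_DR·Δt = 3.838 × 10^6 m³.
Runoff depth d = V / A = 30.71 mm.
C = d / P = 30.71 / 39.4 = 0.78.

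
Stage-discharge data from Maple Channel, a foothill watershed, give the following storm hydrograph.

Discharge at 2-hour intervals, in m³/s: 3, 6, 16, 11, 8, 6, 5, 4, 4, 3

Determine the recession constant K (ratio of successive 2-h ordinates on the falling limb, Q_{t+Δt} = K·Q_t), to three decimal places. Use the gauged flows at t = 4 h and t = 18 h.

K ≈ 0.787

Using the recession-limb readings at t = 4 h and t = 18 h: Q falls from 16 to 3 m³/s over 7 intervals.
K = (Q₂/Q₁)^(1/7) = (3/16)^(1/7) = 0.787.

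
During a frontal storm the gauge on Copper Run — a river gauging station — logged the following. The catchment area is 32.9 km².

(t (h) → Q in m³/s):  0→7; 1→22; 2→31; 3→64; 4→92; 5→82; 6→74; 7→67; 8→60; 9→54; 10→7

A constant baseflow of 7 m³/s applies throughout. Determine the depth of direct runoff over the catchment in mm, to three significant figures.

Direct runoff: 0.0, 15.0, 24.0, 57.0, 85.0, 75.0, 67.0, 60.0, 53.0, 47.0, 0.0 m³/s; ΣQ_DR = 483.0 m³/s.
V = ΣQ_DR · Δt = 483.0 × 3600 s = 1.739 × 10^6 m³.
Over A = 32.9 km², depth = V / A = 52.9 mm.

d ≈ 52.9 mm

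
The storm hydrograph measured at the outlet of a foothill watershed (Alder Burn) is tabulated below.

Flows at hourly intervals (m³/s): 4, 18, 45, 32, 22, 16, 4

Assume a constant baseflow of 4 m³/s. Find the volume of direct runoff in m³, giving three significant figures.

Direct-runoff ordinates (Q − Q_b): 0.0, 14.0, 41.0, 28.0, 18.0, 12.0, 0.0 m³/s.
ΣQ_DR = 113.0 m³/s.
With Δt = 1 h = 3600 s, V = ΣQ_DR · Δt = 113.0 × 3600 = 4.07 × 10^5 m³.

V ≈ 4.07 × 10^5 m³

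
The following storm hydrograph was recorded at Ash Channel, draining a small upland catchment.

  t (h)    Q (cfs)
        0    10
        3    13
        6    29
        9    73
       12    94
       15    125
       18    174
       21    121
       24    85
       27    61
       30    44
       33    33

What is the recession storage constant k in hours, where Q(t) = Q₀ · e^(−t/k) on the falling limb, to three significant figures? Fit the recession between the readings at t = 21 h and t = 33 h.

On the falling limb, Q drops from 121 to 33 cfs between t = 21 h and t = 33 h (Δt = 12 h).
k = −Δt / ln(Q₂/Q₁) = −12 / ln(33/121) = 9.24 h.

k ≈ 9.24 h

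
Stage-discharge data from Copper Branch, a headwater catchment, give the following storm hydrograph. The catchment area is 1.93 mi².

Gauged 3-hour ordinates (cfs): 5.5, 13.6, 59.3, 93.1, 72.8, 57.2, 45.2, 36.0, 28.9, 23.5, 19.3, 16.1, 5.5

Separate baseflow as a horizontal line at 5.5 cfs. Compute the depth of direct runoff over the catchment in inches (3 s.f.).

Direct runoff: 0.0, 8.1, 53.8, 87.6, 67.3, 51.7, 39.7, 30.5, 23.4, 18.0, 13.8, 10.6, 0.0 cfs; ΣQ_DR = 404.5 cfs.
V = ΣQ_DR · Δt = 404.5 × 10800 s = 4.369 × 10^6 ft³.
Over A = 1.93 mi², depth = V / A = 0.974 in.

d ≈ 0.974 in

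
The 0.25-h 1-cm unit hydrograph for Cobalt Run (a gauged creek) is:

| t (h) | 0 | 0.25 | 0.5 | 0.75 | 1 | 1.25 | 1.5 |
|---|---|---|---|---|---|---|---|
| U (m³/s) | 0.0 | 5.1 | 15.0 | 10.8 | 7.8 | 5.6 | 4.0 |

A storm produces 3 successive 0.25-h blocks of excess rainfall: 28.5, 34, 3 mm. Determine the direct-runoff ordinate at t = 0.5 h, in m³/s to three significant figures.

By discrete convolution, Q_j = Σ (P_i / 10 mm) · U_{j−i}.
At t = 0.5 h (j=2): Q = (28.5/10)·15.0 + (34/10)·5.1 + (3/10)·0.0 = 60.1 m³/s.

Q ≈ 60.1 m³/s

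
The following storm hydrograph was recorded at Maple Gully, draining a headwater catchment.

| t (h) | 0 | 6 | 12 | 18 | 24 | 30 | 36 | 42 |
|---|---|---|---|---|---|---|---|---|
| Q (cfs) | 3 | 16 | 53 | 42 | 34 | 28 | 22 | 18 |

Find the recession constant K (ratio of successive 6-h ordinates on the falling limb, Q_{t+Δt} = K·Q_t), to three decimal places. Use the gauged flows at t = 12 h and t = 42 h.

K ≈ 0.806

Using the recession-limb readings at t = 12 h and t = 42 h: Q falls from 53 to 18 cfs over 5 intervals.
K = (Q₂/Q₁)^(1/5) = (18/53)^(1/5) = 0.806.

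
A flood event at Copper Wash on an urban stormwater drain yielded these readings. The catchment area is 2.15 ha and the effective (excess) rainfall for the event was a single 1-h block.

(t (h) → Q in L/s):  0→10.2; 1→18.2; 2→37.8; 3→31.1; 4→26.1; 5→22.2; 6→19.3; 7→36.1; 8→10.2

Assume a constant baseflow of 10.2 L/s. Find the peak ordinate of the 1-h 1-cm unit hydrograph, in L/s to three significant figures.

Direct runoff: 0.0, 8.0, 27.6, 20.9, 15.9, 12.0, 9.1, 25.9, 0.0 L/s; ΣQ_DR = 119.4 L/s, peak = 27.6 L/s.
Runoff depth d = ΣQ_DR·Δt / A = 119.4 × 3600 / (2.15 ha) = 19.99 mm.
The 1-cm UH is the DRH scaled by (10 mm)/d, so U_p = 27.6 × 10/19.99 = 13.8 L/s.

U_p ≈ 13.8 L/s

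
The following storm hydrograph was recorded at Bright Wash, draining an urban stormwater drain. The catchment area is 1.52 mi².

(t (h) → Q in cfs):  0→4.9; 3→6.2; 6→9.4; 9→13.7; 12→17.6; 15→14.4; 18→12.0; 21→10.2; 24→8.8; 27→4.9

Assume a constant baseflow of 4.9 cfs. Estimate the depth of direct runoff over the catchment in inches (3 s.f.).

Direct runoff: 0.0, 1.3, 4.5, 8.8, 12.7, 9.5, 7.1, 5.3, 3.9, 0.0 cfs; ΣQ_DR = 53.10 cfs.
V = ΣQ_DR · Δt = 53.10 × 10800 s = 5.735 × 10^5 ft³.
Over A = 1.52 mi², depth = V / A = 0.162 in.

d ≈ 0.162 in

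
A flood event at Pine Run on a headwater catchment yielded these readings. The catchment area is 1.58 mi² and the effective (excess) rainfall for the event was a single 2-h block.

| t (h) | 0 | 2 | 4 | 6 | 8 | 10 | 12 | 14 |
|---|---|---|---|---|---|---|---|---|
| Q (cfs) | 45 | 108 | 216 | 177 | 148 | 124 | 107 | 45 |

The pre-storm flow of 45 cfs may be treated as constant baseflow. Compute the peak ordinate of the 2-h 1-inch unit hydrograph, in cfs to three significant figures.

Direct runoff: 0.0, 63.0, 171.0, 132.0, 103.0, 79.0, 62.0, 0.0 cfs; ΣQ_DR = 610.0 cfs, peak = 171.0 cfs.
Runoff depth d = ΣQ_DR·Δt / A = 610.0 × 7200 / (1.58 mi²) = 1.197 in.
The 1-inch UH is the DRH scaled by (1 in)/d, so U_p = 171.0 × 1/1.197 = 143 cfs.

U_p ≈ 143 cfs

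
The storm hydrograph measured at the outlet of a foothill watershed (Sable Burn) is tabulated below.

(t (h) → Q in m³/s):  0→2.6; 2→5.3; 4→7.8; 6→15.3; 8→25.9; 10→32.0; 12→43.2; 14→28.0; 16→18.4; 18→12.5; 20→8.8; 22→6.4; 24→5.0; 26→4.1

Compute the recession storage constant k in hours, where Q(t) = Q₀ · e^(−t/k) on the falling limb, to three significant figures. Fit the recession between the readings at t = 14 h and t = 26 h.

On the falling limb, Q drops from 28.0 to 4.1 m³/s between t = 14 h and t = 26 h (Δt = 12 h).
k = −Δt / ln(Q₂/Q₁) = −12 / ln(4.1/28.0) = 6.25 h.

k ≈ 6.25 h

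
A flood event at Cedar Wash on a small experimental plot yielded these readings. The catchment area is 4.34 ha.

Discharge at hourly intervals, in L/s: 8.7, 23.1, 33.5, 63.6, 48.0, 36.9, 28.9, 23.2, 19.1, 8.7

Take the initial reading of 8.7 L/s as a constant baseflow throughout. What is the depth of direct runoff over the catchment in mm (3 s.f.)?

d ≈ 17.1 mm

Direct runoff: 0.0, 14.4, 24.8, 54.9, 39.3, 28.2, 20.2, 14.5, 10.4, 0.0 L/s; ΣQ_DR = 206.7 L/s.
V = ΣQ_DR · Δt = 206.7 × 3600 s = 7.441 × 10^5 L.
Over A = 4.34 ha, depth = V / A = 17.1 mm.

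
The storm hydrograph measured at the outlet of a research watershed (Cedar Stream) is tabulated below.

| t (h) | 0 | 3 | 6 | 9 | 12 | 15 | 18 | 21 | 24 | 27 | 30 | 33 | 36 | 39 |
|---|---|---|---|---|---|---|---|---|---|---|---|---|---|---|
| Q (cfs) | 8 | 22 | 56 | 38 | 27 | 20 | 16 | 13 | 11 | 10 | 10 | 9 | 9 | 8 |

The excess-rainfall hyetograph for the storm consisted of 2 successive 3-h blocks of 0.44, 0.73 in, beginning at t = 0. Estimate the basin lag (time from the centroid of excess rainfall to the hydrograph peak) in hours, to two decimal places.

t_L ≈ 2.63 h

Centroid of excess rainfall: t_c = Σ P_i·t̄_i / ΣP_i = 3.3718 h (block centres at 1.5, 4.5 h).
Hydrograph peak occurs at t = 6 h, so basin lag t_L = 6 − 3.3718 = 2.63 h.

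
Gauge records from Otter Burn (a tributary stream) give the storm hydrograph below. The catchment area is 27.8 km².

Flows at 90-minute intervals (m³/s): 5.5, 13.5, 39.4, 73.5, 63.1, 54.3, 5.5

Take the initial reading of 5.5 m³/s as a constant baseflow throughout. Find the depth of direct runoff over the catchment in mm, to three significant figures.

d ≈ 42.0 mm

Direct runoff: 0.0, 8.0, 33.9, 68.0, 57.6, 48.8, 0.0 m³/s; ΣQ_DR = 216.3 m³/s.
V = ΣQ_DR · Δt = 216.3 × 5400 s = 1.168 × 10^6 m³.
Over A = 27.8 km², depth = V / A = 42.0 mm.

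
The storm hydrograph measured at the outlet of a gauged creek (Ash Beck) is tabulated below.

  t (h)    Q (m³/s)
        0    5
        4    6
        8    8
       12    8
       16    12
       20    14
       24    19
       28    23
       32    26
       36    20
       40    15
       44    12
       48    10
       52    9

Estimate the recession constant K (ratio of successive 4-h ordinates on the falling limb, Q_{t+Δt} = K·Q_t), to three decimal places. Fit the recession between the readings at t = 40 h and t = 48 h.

K ≈ 0.816

Using the recession-limb readings at t = 40 h and t = 48 h: Q falls from 15 to 10 m³/s over 2 intervals.
K = (Q₂/Q₁)^(1/2) = (10/15)^(1/2) = 0.816.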